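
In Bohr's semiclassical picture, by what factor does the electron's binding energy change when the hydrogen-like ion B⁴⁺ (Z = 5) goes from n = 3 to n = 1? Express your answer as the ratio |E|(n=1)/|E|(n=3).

9

|E| ∝ Z^2 · n^-2; with Z fixed, |E| ∝ n^-2.
|E|(n=1)/|E|(n=3) = (1/3)^-2 = 9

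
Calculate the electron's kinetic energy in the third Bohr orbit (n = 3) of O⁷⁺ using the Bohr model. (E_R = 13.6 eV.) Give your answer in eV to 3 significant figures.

For a Coulomb orbit the virial theorem gives K = −E_n.
E_n = −E_R·Z²/n², so K = E_R·Z²/n² = 13.6 × 8²/3² = 96.7 eV

96.7 eV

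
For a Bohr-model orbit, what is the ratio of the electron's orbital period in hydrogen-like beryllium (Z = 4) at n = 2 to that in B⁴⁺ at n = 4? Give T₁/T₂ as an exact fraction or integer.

25/128

T ∝ Z^-2 · n^3
T₁/T₂ = (4/5)^-2 · (2/4)^3 = 25/128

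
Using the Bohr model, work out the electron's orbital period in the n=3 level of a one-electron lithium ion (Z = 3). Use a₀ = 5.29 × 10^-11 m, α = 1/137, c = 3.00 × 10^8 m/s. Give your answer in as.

455 as

r = n²a₀/Z = 3²·5.29 × 10^-11/3 = 1.59 × 10^-10 m
v = Zαc/n = 3·0.00730·3.00 × 10^8/3 = 2.19 × 10^6 m/s
T = 2πr/v = 4.55 × 10^-16 s = 455 as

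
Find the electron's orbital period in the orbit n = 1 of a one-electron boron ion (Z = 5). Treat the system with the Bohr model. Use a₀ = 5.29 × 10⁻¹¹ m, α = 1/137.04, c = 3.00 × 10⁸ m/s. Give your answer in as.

r = n²a₀/Z = 1²·5.29 × 10⁻¹¹/5 = 1.06 × 10⁻¹¹ m
v = Zαc/n = 5·0.00730·3.00 × 10⁸/1 = 1.09 × 10⁷ m/s
T = 2πr/v = 6.07 × 10⁻¹⁸ s = 6.07 as

6.07 as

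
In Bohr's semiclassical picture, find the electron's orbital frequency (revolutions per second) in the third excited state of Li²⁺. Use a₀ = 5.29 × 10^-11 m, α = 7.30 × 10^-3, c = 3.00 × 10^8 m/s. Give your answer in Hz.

9.27 × 10^14 Hz

r = n²a₀/Z = 2.82 × 10^-10 m, v = Zαc/n = 1.64 × 10^6 m/s
f = v/(2πr) = 9.27 × 10^14 Hz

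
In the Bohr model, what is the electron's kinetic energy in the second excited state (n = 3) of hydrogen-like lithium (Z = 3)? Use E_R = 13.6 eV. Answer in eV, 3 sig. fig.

For a Coulomb orbit the virial theorem gives K = −E_n.
E_n = −E_R·Z²/n², so K = E_R·Z²/n² = 13.6 × 3²/3² = 13.6 eV

13.6 eV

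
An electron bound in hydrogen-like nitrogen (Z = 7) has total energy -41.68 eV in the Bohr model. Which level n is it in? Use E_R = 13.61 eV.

4

E_n = −E_R Z²/n² ⇒ n² = E_R Z²/(−E_n) = 13.61 × 7² / 41.68 ≈ 16.00
n = 4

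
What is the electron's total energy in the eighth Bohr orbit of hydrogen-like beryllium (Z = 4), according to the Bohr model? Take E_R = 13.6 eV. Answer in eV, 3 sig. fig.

E_n = −E_R·Z²/n² = −13.6 × 4²/8² = -3.40 eV

-3.40 eV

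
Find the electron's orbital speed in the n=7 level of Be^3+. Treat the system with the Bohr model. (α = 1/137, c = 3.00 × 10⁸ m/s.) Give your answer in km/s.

v_n = Zαc/n = 4 × 0.00730 × 3.00 × 10⁸ / 7
    = 1250 km/s

1250 km/s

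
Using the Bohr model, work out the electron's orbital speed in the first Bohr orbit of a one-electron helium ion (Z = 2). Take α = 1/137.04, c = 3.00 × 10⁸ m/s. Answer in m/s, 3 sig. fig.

4.38 × 10⁶ m/s

v_n = Zαc/n = 2 × 0.00730 × 3.00 × 10⁸ / 1
    = 4.38 × 10⁶ m/s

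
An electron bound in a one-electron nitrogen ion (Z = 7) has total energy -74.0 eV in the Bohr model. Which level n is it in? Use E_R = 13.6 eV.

3

E_n = −E_R Z²/n² ⇒ n² = E_R Z²/(−E_n) = 13.6 × 7² / 74.0 ≈ 9.01
n = 3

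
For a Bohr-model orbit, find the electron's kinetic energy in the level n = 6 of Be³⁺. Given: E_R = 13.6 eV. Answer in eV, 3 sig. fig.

For a Coulomb orbit the virial theorem gives K = −E_n.
E_n = −E_R·Z²/n², so K = E_R·Z²/n² = 13.6 × 4²/6² = 6.04 eV

6.04 eV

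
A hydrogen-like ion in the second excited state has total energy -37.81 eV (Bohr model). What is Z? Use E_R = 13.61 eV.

E_n = −E_R Z²/n² ⇒ Z² = −E_n n²/E_R = 37.81 × 3² / 13.61 ≈ 25.00
Z = 5

5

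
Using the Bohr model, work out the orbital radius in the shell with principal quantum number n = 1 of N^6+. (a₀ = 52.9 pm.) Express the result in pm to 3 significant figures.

7.56 pm

r_n = n²a₀/Z = 1² × 52.9 / 7
    = 1 × 52.9 / 7 = 7.56 pm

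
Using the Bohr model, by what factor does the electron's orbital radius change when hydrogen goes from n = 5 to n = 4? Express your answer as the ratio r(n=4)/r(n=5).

16/25

r ∝ Z^-1 · n^2; with Z fixed, r ∝ n^2.
r(n=4)/r(n=5) = (4/5)^2 = 16/25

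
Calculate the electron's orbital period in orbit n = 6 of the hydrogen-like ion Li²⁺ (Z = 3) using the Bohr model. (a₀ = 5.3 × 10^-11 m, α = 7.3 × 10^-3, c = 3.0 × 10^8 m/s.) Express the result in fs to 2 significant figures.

r = n²a₀/Z = 6²·5.3 × 10^-11/3 = 6.4 × 10^-10 m
v = Zαc/n = 3·0.0073·3.0 × 10^8/6 = 1.1 × 10^6 m/s
T = 2πr/v = 3.6 × 10^-15 s = 3.6 fs

3.6 fs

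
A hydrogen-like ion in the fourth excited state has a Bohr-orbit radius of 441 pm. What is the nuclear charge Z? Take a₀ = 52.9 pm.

3

r_n = n²a₀/Z ⇒ Z = n²a₀/r = 5² × 52.9 / 441 ≈ 3.00
Z = 3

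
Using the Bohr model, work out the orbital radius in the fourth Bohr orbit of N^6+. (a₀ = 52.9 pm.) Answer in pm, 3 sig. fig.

121 pm

r_n = n²a₀/Z = 4² × 52.9 / 7
    = 16 × 52.9 / 7 = 121 pm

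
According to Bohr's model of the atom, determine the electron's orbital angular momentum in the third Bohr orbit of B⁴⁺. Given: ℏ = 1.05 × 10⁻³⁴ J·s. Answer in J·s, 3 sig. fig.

L_n = nℏ = 3 × 1.05 × 10⁻³⁴ = 3.15 × 10⁻³⁴ J·s

3.15 × 10⁻³⁴ J·s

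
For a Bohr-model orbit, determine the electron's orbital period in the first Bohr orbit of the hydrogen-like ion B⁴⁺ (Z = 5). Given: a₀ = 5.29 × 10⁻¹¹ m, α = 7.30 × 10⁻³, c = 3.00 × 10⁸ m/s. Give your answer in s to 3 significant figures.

6.07 × 10⁻¹⁸ s

r = n²a₀/Z = 1²·5.29 × 10⁻¹¹/5 = 1.06 × 10⁻¹¹ m
v = Zαc/n = 5·0.00730·3.00 × 10⁸/1 = 1.09 × 10⁷ m/s
T = 2πr/v = 6.07 × 10⁻¹⁸ s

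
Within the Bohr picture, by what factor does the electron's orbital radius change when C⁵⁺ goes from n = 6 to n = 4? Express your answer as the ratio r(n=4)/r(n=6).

r ∝ Z^-1 · n^2; with Z fixed, r ∝ n^2.
r(n=4)/r(n=6) = (4/6)^2 = 4/9

4/9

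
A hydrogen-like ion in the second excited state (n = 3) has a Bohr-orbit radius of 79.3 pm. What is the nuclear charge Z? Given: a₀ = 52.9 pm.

6

r_n = n²a₀/Z ⇒ Z = n²a₀/r = 3² × 52.9 / 79.3 ≈ 6.00
Z = 6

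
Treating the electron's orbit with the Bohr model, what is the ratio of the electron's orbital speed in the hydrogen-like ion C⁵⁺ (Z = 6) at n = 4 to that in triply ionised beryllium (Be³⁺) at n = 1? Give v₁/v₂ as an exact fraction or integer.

3/8

v ∝ Z^1 · n^-1
v₁/v₂ = (6/4)^1 · (4/1)^-1 = 3/8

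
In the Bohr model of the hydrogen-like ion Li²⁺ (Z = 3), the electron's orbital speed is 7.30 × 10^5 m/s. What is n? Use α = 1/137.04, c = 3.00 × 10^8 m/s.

9

v_n = Zαc/n ⇒ n = Zαc/v = 3 × 0.00730 × 3.00 × 10^8 / 7.30 × 10^5 ≈ 9.00
n = 9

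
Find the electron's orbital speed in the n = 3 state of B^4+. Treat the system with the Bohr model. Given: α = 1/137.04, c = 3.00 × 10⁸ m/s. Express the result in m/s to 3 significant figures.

v_n = Zαc/n = 5 × 0.00730 × 3.00 × 10⁸ / 3
    = 3.65 × 10⁶ m/s

3.65 × 10⁶ m/s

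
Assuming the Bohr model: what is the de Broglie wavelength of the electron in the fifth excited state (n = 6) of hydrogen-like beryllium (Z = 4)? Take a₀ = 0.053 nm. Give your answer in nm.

0.50 nm

The Bohr quantisation condition is nλ = 2πr_n.
r_n = n²a₀/Z = 0.48 nm
λ = 2πr_n/n = 2π·0.48/6 = 0.50 nm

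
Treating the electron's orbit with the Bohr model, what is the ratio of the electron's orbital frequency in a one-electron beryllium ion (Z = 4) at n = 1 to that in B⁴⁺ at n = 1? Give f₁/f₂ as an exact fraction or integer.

f ∝ Z^2 · n^-3
f₁/f₂ = (4/5)^2 · (1/1)^-3 = 16/25

16/25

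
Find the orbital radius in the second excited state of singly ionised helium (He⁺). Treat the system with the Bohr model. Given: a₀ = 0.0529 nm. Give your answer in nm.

r_n = n²a₀/Z = 3² × 0.0529 / 2
    = 9 × 0.0529 / 2 = 0.238 nm

0.238 nm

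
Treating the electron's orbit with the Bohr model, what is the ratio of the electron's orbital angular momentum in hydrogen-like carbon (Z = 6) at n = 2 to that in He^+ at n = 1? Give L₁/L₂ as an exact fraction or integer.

2

L = nℏ is independent of Z.
L₁/L₂ = n₁/n₂ = 2/1 = 2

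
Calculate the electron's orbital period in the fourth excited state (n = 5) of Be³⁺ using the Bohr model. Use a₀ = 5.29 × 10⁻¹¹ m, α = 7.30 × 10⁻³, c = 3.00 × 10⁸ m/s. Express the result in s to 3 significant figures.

r = n²a₀/Z = 5²·5.29 × 10⁻¹¹/4 = 3.31 × 10⁻¹⁰ m
v = Zαc/n = 4·0.00730·3.00 × 10⁸/5 = 1.75 × 10⁶ m/s
T = 2πr/v = 1.19 × 10⁻¹⁵ s

1.19 × 10⁻¹⁵ s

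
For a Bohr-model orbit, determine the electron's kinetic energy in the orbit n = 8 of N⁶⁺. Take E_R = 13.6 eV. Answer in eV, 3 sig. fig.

For a Coulomb orbit the virial theorem gives K = −E_n.
E_n = −E_R·Z²/n², so K = E_R·Z²/n² = 13.6 × 7²/8² = 10.4 eV

10.4 eV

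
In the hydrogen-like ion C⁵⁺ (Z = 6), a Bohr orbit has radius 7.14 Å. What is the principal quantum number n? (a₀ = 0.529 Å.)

9

r_n = n²a₀/Z ⇒ n² = rZ/a₀ = 7.14 × 6 / 0.529 ≈ 80.98
n = 9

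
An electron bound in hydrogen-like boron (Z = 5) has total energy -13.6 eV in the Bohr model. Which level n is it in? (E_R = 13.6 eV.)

5

E_n = −E_R Z²/n² ⇒ n² = E_R Z²/(−E_n) = 13.6 × 5² / 13.6 ≈ 25.00
n = 5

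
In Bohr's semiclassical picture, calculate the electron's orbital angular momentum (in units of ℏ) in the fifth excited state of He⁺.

6

L_n = nℏ, so L/ℏ = n = 6.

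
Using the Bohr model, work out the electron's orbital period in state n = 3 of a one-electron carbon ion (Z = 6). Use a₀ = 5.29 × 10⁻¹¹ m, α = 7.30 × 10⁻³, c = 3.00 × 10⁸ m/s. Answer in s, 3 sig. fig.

1.14 × 10⁻¹⁶ s

r = n²a₀/Z = 3²·5.29 × 10⁻¹¹/6 = 7.94 × 10⁻¹¹ m
v = Zαc/n = 6·0.00730·3.00 × 10⁸/3 = 4.38 × 10⁶ m/s
T = 2πr/v = 1.14 × 10⁻¹⁶ s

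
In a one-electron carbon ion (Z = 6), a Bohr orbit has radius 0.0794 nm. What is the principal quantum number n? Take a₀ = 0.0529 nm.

r_n = n²a₀/Z ⇒ n² = rZ/a₀ = 0.0794 × 6 / 0.0529 ≈ 9.01
n = 3

3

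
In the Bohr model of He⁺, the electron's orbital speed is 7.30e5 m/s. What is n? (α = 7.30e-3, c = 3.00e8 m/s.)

v_n = Zαc/n ⇒ n = Zαc/v = 2 × 0.00730 × 3.00e8 / 7.30e5 ≈ 6.00
n = 6

6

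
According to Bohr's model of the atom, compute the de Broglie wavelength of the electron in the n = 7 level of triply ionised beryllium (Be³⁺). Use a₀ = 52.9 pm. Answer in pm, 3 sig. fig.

582 pm

The Bohr quantisation condition is nλ = 2πr_n.
r_n = n²a₀/Z = 648 pm
λ = 2πr_n/n = 2π·648/7 = 582 pm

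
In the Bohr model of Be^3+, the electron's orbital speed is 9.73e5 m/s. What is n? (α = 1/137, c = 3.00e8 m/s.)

9

v_n = Zαc/n ⇒ n = Zαc/v = 4 × 0.00730 × 3.00e8 / 9.73e5 ≈ 9.00
n = 9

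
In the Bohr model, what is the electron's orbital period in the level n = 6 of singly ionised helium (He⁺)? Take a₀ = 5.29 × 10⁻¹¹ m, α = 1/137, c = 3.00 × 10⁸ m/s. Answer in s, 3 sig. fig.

8.20 × 10⁻¹⁵ s

r = n²a₀/Z = 6²·5.29 × 10⁻¹¹/2 = 9.52 × 10⁻¹⁰ m
v = Zαc/n = 2·0.00730·3.00 × 10⁸/6 = 7.30 × 10⁵ m/s
T = 2πr/v = 8.20 × 10⁻¹⁵ s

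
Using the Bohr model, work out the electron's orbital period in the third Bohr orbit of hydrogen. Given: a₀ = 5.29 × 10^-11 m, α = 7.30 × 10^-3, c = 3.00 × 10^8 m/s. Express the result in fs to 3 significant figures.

4.10 fs

r = n²a₀/Z = 3²·5.29 × 10^-11/1 = 4.76 × 10^-10 m
v = Zαc/n = 1·0.00730·3.00 × 10^8/3 = 7.30 × 10^5 m/s
T = 2πr/v = 4.10 × 10^-15 s = 4.10 fs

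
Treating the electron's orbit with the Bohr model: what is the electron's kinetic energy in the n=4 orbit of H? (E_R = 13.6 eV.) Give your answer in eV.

For a Coulomb orbit the virial theorem gives K = −E_n.
E_n = −E_R·Z²/n², so K = E_R·Z²/n² = 13.6 × 1²/4² = 0.850 eV

0.850 eV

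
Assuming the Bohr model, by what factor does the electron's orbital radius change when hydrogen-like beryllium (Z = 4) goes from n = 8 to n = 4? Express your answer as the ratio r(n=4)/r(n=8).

1/4

r ∝ Z^-1 · n^2; with Z fixed, r ∝ n^2.
r(n=4)/r(n=8) = (4/8)^2 = 1/4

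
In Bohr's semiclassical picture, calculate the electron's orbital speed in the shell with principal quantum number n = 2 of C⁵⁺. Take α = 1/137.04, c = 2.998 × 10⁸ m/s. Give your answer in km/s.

v_n = Zαc/n = 6 × 0.007297 × 2.998 × 10⁸ / 2
    = 6563 km/s

6563 km/s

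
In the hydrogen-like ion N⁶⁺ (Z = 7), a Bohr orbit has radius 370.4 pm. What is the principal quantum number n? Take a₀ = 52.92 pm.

7

r_n = n²a₀/Z ⇒ n² = rZ/a₀ = 370.4 × 7 / 52.92 ≈ 48.99
n = 7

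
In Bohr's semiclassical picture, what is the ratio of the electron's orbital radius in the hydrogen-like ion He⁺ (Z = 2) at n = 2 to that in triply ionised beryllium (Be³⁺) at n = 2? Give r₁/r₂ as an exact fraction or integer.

r ∝ Z^-1 · n^2
r₁/r₂ = (2/4)^-1 · (2/2)^2 = 2

2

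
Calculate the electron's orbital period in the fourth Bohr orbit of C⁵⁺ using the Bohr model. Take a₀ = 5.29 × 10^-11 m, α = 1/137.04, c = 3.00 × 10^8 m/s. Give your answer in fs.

r = n²a₀/Z = 4²·5.29 × 10^-11/6 = 1.41 × 10^-10 m
v = Zαc/n = 6·0.00730·3.00 × 10^8/4 = 3.28 × 10^6 m/s
T = 2πr/v = 2.70 × 10^-16 s = 0.270 fs

0.270 fs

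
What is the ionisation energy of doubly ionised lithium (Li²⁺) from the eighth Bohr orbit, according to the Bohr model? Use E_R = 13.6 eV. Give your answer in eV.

1.91 eV

E_n = −E_R·Z²/n² = −13.6 × 3²/8² eV = -1.91 eV
Ionisation energy = −E_n = 1.91 eV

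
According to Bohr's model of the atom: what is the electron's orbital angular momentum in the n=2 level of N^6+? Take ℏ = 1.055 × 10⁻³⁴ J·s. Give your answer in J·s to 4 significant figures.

2.110 × 10⁻³⁴ J·s

L_n = nℏ = 2 × 1.055 × 10⁻³⁴ = 2.110 × 10⁻³⁴ J·s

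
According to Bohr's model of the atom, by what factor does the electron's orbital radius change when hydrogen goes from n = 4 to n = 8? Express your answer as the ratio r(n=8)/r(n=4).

4

r ∝ Z^-1 · n^2; with Z fixed, r ∝ n^2.
r(n=8)/r(n=4) = (8/4)^2 = 4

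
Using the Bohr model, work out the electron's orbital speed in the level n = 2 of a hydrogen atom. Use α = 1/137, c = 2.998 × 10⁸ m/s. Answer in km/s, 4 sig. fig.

v_n = Zαc/n = 1 × 0.007299 × 2.998 × 10⁸ / 2
    = 1094 km/s

1094 km/s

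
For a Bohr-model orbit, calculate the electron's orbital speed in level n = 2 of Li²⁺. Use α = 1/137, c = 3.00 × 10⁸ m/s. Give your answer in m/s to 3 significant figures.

3.28 × 10⁶ m/s

v_n = Zαc/n = 3 × 0.00730 × 3.00 × 10⁸ / 2
    = 3.28 × 10⁶ m/s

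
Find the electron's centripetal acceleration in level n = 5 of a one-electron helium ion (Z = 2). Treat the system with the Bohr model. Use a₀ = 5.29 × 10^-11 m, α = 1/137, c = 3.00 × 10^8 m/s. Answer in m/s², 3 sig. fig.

1.16 × 10^21 m/s²

r = n²a₀/Z = 6.61 × 10^-10 m, v = Zαc/n = 8.76 × 10^5 m/s
a = v²/r = (8.76 × 10^5)² / 6.61 × 10^-10 = 1.16 × 10^21 m/s²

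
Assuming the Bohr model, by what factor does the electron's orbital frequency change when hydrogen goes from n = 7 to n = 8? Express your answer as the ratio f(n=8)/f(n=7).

f ∝ Z^2 · n^-3; with Z fixed, f ∝ n^-3.
f(n=8)/f(n=7) = (8/7)^-3 = 343/512

343/512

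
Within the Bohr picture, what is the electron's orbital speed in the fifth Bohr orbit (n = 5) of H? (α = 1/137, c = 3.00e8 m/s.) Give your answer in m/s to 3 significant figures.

4.38e5 m/s

v_n = Zαc/n = 1 × 0.00730 × 3.00e8 / 5
    = 4.38e5 m/s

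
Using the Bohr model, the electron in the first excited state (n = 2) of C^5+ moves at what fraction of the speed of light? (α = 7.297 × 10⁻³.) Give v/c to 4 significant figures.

0.02189

v_n = Zαc/n, so v/c = Zα/n = 6 × 0.007297 / 2 = 0.02189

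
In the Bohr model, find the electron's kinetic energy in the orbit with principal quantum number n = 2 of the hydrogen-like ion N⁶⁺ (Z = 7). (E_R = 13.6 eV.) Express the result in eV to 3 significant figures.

For a Coulomb orbit the virial theorem gives K = −E_n.
E_n = −E_R·Z²/n², so K = E_R·Z²/n² = 13.6 × 7²/2² = 167 eV

167 eV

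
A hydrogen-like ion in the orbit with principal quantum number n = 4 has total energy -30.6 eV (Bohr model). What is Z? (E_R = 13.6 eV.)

6

E_n = −E_R Z²/n² ⇒ Z² = −E_n n²/E_R = 30.6 × 4² / 13.6 ≈ 36.00
Z = 6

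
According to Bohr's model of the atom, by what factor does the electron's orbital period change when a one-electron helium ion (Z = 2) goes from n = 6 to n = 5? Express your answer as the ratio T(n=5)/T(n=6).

125/216

T ∝ Z^-2 · n^3; with Z fixed, T ∝ n^3.
T(n=5)/T(n=6) = (5/6)^3 = 125/216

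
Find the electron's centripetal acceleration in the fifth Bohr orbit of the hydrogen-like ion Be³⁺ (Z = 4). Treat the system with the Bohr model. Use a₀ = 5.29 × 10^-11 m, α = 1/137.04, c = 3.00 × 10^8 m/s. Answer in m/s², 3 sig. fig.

r = n²a₀/Z = 3.31 × 10^-10 m, v = Zαc/n = 1.75 × 10^6 m/s
a = v²/r = (1.75 × 10^6)² / 3.31 × 10^-10 = 9.28 × 10^21 m/s²

9.28 × 10^21 m/s²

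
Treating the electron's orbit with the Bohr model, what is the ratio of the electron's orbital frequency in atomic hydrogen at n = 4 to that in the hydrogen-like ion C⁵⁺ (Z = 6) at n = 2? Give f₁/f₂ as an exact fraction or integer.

f ∝ Z^2 · n^-3
f₁/f₂ = (1/6)^2 · (4/2)^-3 = 1/288

1/288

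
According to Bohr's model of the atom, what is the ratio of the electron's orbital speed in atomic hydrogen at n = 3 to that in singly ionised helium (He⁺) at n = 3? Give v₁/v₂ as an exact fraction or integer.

v ∝ Z^1 · n^-1
v₁/v₂ = (1/2)^1 · (3/3)^-1 = 1/2

1/2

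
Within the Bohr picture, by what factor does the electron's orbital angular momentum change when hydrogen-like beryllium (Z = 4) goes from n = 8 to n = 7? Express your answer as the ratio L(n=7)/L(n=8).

L = nℏ depends only on n, so L ∝ n.
L(n=7)/L(n=8) = (7/8)^1 = 7/8

7/8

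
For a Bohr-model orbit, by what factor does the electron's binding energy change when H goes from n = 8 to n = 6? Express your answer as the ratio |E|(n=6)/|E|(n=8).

16/9

|E| ∝ Z^2 · n^-2; with Z fixed, |E| ∝ n^-2.
|E|(n=6)/|E|(n=8) = (6/8)^-2 = 16/9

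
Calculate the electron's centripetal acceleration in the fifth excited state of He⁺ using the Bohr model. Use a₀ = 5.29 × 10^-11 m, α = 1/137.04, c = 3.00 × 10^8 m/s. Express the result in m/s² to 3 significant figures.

r = n²a₀/Z = 9.52 × 10^-10 m, v = Zαc/n = 7.30 × 10^5 m/s
a = v²/r = (7.30 × 10^5)² / 9.52 × 10^-10 = 5.59 × 10^20 m/s²

5.59 × 10^20 m/s²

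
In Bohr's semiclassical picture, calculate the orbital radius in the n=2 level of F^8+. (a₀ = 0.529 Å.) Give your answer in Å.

0.235 Å

r_n = n²a₀/Z = 2² × 0.529 / 9
    = 4 × 0.529 / 9 = 0.235 Å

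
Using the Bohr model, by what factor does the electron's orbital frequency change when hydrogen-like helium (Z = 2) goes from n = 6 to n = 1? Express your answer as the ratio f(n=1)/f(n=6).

216

f ∝ Z^2 · n^-3; with Z fixed, f ∝ n^-3.
f(n=1)/f(n=6) = (1/6)^-3 = 216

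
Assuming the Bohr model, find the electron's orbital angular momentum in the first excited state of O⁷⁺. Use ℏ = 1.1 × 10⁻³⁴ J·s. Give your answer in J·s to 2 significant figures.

2.2 × 10⁻³⁴ J·s

L_n = nℏ = 2 × 1.1 × 10⁻³⁴ = 2.2 × 10⁻³⁴ J·s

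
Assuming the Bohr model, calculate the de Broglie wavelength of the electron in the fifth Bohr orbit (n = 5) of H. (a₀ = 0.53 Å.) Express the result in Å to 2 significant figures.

The Bohr quantisation condition is nλ = 2πr_n.
r_n = n²a₀/Z = 13 Å
λ = 2πr_n/n = 2π·13/5 = 17 Å

17 Å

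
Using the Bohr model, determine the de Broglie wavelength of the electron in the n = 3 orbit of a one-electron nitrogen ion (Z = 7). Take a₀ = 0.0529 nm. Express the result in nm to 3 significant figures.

0.142 nm

The Bohr quantisation condition is nλ = 2πr_n.
r_n = n²a₀/Z = 0.0680 nm
λ = 2πr_n/n = 2π·0.0680/3 = 0.142 nm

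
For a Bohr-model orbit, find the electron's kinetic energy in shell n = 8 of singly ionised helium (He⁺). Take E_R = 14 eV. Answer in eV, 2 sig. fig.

0.88 eV

For a Coulomb orbit the virial theorem gives K = −E_n.
E_n = −E_R·Z²/n², so K = E_R·Z²/n² = 14 × 2²/8² = 0.88 eV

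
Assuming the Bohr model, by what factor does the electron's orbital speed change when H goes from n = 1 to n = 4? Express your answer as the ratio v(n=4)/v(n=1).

v ∝ Z^1 · n^-1; with Z fixed, v ∝ n^-1.
v(n=4)/v(n=1) = (4/1)^-1 = 1/4

1/4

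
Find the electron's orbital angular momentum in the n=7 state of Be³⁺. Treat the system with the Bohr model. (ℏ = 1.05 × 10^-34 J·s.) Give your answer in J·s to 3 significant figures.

7.35 × 10^-34 J·s

L_n = nℏ = 7 × 1.05 × 10^-34 = 7.35 × 10^-34 J·s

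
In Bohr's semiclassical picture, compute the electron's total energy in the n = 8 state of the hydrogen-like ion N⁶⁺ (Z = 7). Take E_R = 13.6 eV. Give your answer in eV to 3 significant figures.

-10.4 eV

E_n = −E_R·Z²/n² = −13.6 × 7²/8² = -10.4 eV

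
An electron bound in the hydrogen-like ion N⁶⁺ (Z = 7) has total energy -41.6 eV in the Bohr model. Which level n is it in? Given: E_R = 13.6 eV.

E_n = −E_R Z²/n² ⇒ n² = E_R Z²/(−E_n) = 13.6 × 7² / 41.6 ≈ 16.02
n = 4

4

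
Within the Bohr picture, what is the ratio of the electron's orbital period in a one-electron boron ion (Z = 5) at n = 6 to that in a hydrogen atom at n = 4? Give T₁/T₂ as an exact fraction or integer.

27/200

T ∝ Z^-2 · n^3
T₁/T₂ = (5/1)^-2 · (6/4)^3 = 27/200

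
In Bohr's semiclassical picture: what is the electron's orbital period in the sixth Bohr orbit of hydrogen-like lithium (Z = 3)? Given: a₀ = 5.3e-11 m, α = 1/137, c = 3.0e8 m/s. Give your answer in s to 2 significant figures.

r = n²a₀/Z = 6²·5.3e-11/3 = 6.4e-10 m
v = Zαc/n = 3·0.0073·3.0e8/6 = 1.1e6 m/s
T = 2πr/v = 3.6e-15 s

3.6e-15 s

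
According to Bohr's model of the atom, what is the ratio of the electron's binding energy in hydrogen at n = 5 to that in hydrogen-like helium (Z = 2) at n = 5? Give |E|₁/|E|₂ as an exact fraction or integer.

1/4

|E| ∝ Z^2 · n^-2
|E|₁/|E|₂ = (1/2)^2 · (5/5)^-2 = 1/4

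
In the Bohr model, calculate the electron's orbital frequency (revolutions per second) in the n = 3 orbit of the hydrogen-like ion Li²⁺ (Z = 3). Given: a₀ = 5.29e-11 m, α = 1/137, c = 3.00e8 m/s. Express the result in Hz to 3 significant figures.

r = n²a₀/Z = 1.59e-10 m, v = Zαc/n = 2.19e6 m/s
f = v/(2πr) = 2.20e15 Hz

2.20e15 Hz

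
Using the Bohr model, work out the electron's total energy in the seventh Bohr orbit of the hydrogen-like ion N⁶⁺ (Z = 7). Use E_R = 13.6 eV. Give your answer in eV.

E_n = −E_R·Z²/n² = −13.6 × 7²/7² = -13.6 eV

-13.6 eV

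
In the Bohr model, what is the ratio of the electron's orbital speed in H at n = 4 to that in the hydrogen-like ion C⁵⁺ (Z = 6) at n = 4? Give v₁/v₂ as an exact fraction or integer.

1/6

v ∝ Z^1 · n^-1
v₁/v₂ = (1/6)^1 · (4/4)^-1 = 1/6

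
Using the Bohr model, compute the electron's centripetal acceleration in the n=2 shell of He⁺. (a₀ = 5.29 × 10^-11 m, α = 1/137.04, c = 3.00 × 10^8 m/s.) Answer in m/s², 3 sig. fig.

r = n²a₀/Z = 1.06 × 10^-10 m, v = Zαc/n = 2.19 × 10^6 m/s
a = v²/r = (2.19 × 10^6)² / 1.06 × 10^-10 = 4.53 × 10^22 m/s²

4.53 × 10^22 m/s²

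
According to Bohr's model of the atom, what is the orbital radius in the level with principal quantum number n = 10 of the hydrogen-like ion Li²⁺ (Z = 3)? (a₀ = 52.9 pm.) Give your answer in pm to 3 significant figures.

r_n = n²a₀/Z = 10² × 52.9 / 3
    = 100 × 52.9 / 3 = 1760 pm

1760 pm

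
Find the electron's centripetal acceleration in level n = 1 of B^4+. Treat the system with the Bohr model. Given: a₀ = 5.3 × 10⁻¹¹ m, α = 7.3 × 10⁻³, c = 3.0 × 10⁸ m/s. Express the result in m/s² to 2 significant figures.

1.1 × 10²⁵ m/s²

r = n²a₀/Z = 1.1 × 10⁻¹¹ m, v = Zαc/n = 1.1 × 10⁷ m/s
a = v²/r = (1.1 × 10⁷)² / 1.1 × 10⁻¹¹ = 1.1 × 10²⁵ m/s²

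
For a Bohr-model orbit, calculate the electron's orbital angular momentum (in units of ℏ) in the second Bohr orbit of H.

2

L_n = nℏ, so L/ℏ = n = 2.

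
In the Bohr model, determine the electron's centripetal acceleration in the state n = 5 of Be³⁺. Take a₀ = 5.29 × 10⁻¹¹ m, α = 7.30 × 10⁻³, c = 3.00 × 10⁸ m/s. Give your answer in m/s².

r = n²a₀/Z = 3.31 × 10⁻¹⁰ m, v = Zαc/n = 1.75 × 10⁶ m/s
a = v²/r = (1.75 × 10⁶)² / 3.31 × 10⁻¹⁰ = 9.28 × 10²¹ m/s²

9.28 × 10²¹ m/s²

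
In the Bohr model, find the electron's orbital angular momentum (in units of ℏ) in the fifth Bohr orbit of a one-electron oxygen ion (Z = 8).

L_n = nℏ, so L/ℏ = n = 5.

5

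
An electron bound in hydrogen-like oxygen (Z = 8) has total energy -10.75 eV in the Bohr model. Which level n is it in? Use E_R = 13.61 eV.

E_n = −E_R Z²/n² ⇒ n² = E_R Z²/(−E_n) = 13.61 × 8² / 10.75 ≈ 81.03
n = 9

9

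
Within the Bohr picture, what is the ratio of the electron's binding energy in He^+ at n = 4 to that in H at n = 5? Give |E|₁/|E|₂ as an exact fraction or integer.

25/4

|E| ∝ Z^2 · n^-2
|E|₁/|E|₂ = (2/1)^2 · (4/5)^-2 = 25/4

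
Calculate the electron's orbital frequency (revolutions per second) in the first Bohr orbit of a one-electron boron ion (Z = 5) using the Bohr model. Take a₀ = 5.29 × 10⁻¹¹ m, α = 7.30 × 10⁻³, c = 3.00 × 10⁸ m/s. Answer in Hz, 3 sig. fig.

1.65 × 10¹⁷ Hz

r = n²a₀/Z = 1.06 × 10⁻¹¹ m, v = Zαc/n = 1.09 × 10⁷ m/s
f = v/(2πr) = 1.65 × 10¹⁷ Hz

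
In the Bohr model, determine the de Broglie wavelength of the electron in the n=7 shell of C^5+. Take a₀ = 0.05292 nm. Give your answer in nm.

0.3879 nm

The Bohr quantisation condition is nλ = 2πr_n.
r_n = n²a₀/Z = 0.4322 nm
λ = 2πr_n/n = 2π·0.4322/7 = 0.3879 nm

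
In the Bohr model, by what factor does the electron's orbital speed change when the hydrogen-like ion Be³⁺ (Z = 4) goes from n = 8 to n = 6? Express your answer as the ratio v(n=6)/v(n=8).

v ∝ Z^1 · n^-1; with Z fixed, v ∝ n^-1.
v(n=6)/v(n=8) = (6/8)^-1 = 4/3

4/3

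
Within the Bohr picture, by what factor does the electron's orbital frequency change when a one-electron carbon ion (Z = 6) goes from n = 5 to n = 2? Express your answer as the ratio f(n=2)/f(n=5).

f ∝ Z^2 · n^-3; with Z fixed, f ∝ n^-3.
f(n=2)/f(n=5) = (2/5)^-3 = 125/8

125/8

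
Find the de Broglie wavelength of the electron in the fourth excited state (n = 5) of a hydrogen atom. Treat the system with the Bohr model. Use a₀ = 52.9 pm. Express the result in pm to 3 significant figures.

1660 pm

The Bohr quantisation condition is nλ = 2πr_n.
r_n = n²a₀/Z = 1320 pm
λ = 2πr_n/n = 2π·1320/5 = 1660 pm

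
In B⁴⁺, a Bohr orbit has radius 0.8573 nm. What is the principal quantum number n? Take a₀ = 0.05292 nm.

9

r_n = n²a₀/Z ⇒ n² = rZ/a₀ = 0.8573 × 5 / 0.05292 ≈ 81.00
n = 9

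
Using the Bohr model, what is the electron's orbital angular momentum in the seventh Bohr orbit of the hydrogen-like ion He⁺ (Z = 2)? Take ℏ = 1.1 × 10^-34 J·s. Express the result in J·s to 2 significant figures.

7.7 × 10^-34 J·s

L_n = nℏ = 7 × 1.1 × 10^-34 = 7.7 × 10^-34 J·s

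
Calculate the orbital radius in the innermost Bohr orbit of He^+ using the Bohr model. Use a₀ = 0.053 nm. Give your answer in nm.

0.026 nm

r_n = n²a₀/Z = 1² × 0.053 / 2
    = 1 × 0.053 / 2 = 0.026 nm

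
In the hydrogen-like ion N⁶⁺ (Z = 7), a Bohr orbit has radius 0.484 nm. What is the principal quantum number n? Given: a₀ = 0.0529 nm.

r_n = n²a₀/Z ⇒ n² = rZ/a₀ = 0.484 × 7 / 0.0529 ≈ 64.05
n = 8

8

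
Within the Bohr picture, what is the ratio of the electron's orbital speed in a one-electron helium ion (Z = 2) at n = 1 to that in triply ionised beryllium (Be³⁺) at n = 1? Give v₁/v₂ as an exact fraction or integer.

1/2

v ∝ Z^1 · n^-1
v₁/v₂ = (2/4)^1 · (1/1)^-1 = 1/2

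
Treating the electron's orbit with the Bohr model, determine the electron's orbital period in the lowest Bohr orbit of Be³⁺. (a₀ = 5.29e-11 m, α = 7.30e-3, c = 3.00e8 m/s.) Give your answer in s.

r = n²a₀/Z = 1²·5.29e-11/4 = 1.32e-11 m
v = Zαc/n = 4·0.00730·3.00e8/1 = 8.76e6 m/s
T = 2πr/v = 9.49e-18 s

9.49e-18 s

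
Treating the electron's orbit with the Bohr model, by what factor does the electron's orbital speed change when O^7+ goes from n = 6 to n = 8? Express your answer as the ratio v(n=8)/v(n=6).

v ∝ Z^1 · n^-1; with Z fixed, v ∝ n^-1.
v(n=8)/v(n=6) = (8/6)^-1 = 3/4

3/4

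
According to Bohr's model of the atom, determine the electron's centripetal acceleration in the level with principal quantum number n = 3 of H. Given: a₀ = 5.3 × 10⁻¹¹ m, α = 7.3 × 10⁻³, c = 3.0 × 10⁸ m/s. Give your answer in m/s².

r = n²a₀/Z = 4.8 × 10⁻¹⁰ m, v = Zαc/n = 7.3 × 10⁵ m/s
a = v²/r = (7.3 × 10⁵)² / 4.8 × 10⁻¹⁰ = 1.1 × 10²¹ m/s²

1.1 × 10²¹ m/s²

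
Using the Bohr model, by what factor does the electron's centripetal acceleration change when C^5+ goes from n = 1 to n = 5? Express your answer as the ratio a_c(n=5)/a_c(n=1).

a_c ∝ Z^3 · n^-4; with Z fixed, a_c ∝ n^-4.
a_c(n=5)/a_c(n=1) = (5/1)^-4 = 1/625

1/625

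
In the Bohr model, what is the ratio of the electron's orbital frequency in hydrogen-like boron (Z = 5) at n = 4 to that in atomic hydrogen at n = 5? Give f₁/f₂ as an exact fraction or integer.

f ∝ Z^2 · n^-3
f₁/f₂ = (5/1)^2 · (4/5)^-3 = 3125/64

3125/64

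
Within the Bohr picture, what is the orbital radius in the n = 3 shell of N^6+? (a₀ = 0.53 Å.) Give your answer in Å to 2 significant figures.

r_n = n²a₀/Z = 3² × 0.53 / 7
    = 9 × 0.53 / 7 = 0.68 Å

0.68 Å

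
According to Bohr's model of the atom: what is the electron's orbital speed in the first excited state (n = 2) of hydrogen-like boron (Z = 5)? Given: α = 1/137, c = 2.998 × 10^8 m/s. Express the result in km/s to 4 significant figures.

5471 km/s

v_n = Zαc/n = 5 × 0.007299 × 2.998 × 10^8 / 2
    = 5471 km/s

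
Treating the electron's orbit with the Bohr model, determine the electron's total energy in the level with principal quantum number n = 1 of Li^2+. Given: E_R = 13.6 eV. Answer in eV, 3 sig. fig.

E_n = −E_R·Z²/n² = −13.6 × 3²/1² = -122 eV

-122 eV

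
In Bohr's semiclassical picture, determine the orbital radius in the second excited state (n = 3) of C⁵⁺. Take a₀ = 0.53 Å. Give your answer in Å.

r_n = n²a₀/Z = 3² × 0.53 / 6
    = 9 × 0.53 / 6 = 0.80 Å

0.80 Å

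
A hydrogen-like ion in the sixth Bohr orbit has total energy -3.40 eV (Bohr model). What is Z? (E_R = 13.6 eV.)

3

E_n = −E_R Z²/n² ⇒ Z² = −E_n n²/E_R = 3.40 × 6² / 13.6 ≈ 9.00
Z = 3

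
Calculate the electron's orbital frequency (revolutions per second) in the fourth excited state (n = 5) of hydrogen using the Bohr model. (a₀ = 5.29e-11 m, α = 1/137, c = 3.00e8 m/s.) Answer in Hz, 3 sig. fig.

r = n²a₀/Z = 1.32e-9 m, v = Zαc/n = 4.38e5 m/s
f = v/(2πr) = 5.27e13 Hz

5.27e13 Hz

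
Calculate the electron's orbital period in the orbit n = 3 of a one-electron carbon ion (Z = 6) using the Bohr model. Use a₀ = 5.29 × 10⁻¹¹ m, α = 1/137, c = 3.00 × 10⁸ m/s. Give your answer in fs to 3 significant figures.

0.114 fs

r = n²a₀/Z = 3²·5.29 × 10⁻¹¹/6 = 7.94 × 10⁻¹¹ m
v = Zαc/n = 6·0.00730·3.00 × 10⁸/3 = 4.38 × 10⁶ m/s
T = 2πr/v = 1.14 × 10⁻¹⁶ s = 0.114 fs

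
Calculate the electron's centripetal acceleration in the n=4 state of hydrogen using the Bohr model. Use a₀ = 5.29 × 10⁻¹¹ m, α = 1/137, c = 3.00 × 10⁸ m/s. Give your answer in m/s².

3.54 × 10²⁰ m/s²

r = n²a₀/Z = 8.46 × 10⁻¹⁰ m, v = Zαc/n = 5.47 × 10⁵ m/s
a = v²/r = (5.47 × 10⁵)² / 8.46 × 10⁻¹⁰ = 3.54 × 10²⁰ m/s²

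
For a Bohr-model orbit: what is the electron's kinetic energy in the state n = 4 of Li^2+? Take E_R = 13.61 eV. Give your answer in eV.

For a Coulomb orbit the virial theorem gives K = −E_n.
E_n = −E_R·Z²/n², so K = E_R·Z²/n² = 13.61 × 3²/4² = 7.656 eV

7.656 eV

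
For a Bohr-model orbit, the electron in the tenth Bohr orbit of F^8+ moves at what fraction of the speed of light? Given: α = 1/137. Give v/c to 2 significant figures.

0.0066

v_n = Zαc/n, so v/c = Zα/n = 9 × 0.0073 / 10 = 0.0066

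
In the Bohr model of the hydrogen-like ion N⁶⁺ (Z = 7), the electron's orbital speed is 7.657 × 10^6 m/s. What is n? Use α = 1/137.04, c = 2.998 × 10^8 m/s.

v_n = Zαc/n ⇒ n = Zαc/v = 7 × 0.007297 × 2.998 × 10^8 / 7.657 × 10^6 ≈ 2.00
n = 2

2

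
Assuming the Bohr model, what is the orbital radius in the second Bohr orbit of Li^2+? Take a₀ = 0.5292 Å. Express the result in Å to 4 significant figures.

0.7056 Å

r_n = n²a₀/Z = 2² × 0.5292 / 3
    = 4 × 0.5292 / 3 = 0.7056 Å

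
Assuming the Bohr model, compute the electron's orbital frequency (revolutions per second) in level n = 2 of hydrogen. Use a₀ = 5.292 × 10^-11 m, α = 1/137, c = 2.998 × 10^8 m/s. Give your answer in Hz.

8.227 × 10^14 Hz

r = n²a₀/Z = 2.117 × 10^-10 m, v = Zαc/n = 1.094 × 10^6 m/s
f = v/(2πr) = 8.227 × 10^14 Hz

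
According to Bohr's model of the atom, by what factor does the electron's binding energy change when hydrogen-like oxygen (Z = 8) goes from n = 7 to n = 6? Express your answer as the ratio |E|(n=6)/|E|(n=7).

|E| ∝ Z^2 · n^-2; with Z fixed, |E| ∝ n^-2.
|E|(n=6)/|E|(n=7) = (6/7)^-2 = 49/36

49/36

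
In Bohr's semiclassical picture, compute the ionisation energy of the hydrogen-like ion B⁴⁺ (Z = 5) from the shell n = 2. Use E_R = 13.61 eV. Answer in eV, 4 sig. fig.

85.06 eV

E_n = −E_R·Z²/n² = −13.61 × 5²/2² eV = -85.06 eV
Ionisation energy = −E_n = 85.06 eV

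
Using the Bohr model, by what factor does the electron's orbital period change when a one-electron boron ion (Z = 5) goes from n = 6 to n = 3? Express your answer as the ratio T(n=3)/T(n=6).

1/8

T ∝ Z^-2 · n^3; with Z fixed, T ∝ n^3.
T(n=3)/T(n=6) = (3/6)^3 = 1/8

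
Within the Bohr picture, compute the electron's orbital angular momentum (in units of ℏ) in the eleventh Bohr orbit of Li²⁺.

11

L_n = nℏ, so L/ℏ = n = 11.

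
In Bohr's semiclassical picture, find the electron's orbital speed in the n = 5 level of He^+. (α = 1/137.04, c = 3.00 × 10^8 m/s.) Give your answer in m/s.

v_n = Zαc/n = 2 × 0.00730 × 3.00 × 10^8 / 5
    = 8.76 × 10^5 m/s

8.76 × 10^5 m/s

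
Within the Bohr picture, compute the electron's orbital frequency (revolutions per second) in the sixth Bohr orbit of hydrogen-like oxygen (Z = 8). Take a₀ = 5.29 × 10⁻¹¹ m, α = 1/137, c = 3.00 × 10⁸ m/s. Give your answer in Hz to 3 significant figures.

r = n²a₀/Z = 2.38 × 10⁻¹⁰ m, v = Zαc/n = 2.92 × 10⁶ m/s
f = v/(2πr) = 1.95 × 10¹⁵ Hz

1.95 × 10¹⁵ Hz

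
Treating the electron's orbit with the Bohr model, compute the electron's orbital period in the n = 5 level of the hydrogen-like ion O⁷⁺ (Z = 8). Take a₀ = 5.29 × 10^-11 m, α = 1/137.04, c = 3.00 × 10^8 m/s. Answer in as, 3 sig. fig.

r = n²a₀/Z = 5²·5.29 × 10^-11/8 = 1.65 × 10^-10 m
v = Zαc/n = 8·0.00730·3.00 × 10^8/5 = 3.50 × 10^6 m/s
T = 2πr/v = 2.97 × 10^-16 s = 297 as

297 as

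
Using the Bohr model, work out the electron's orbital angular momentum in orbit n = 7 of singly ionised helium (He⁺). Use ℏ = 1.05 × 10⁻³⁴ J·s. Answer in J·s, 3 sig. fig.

L_n = nℏ = 7 × 1.05 × 10⁻³⁴ = 7.35 × 10⁻³⁴ J·s

7.35 × 10⁻³⁴ J·s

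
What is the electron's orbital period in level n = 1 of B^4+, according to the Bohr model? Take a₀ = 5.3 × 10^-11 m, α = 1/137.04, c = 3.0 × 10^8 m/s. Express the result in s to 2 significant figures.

r = n²a₀/Z = 1²·5.3 × 10^-11/5 = 1.1 × 10^-11 m
v = Zαc/n = 5·0.0073·3.0 × 10^8/1 = 1.1 × 10^7 m/s
T = 2πr/v = 6.1 × 10^-18 s

6.1 × 10^-18 s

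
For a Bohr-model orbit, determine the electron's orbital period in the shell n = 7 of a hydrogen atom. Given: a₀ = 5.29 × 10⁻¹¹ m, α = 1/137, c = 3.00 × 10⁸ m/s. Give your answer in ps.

0.0521 ps

r = n²a₀/Z = 7²·5.29 × 10⁻¹¹/1 = 2.59 × 10⁻⁹ m
v = Zαc/n = 1·0.00730·3.00 × 10⁸/7 = 3.13 × 10⁵ m/s
T = 2πr/v = 5.21 × 10⁻¹⁴ s = 0.0521 ps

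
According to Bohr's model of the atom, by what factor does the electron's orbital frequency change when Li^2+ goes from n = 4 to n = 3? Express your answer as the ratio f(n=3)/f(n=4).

f ∝ Z^2 · n^-3; with Z fixed, f ∝ n^-3.
f(n=3)/f(n=4) = (3/4)^-3 = 64/27

64/27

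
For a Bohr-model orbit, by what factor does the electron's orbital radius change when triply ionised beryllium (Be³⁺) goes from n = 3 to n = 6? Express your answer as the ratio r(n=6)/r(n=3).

r ∝ Z^-1 · n^2; with Z fixed, r ∝ n^2.
r(n=6)/r(n=3) = (6/3)^2 = 4

4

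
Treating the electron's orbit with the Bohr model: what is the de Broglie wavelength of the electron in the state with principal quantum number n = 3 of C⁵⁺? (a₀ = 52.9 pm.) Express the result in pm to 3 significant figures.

The Bohr quantisation condition is nλ = 2πr_n.
r_n = n²a₀/Z = 79.3 pm
λ = 2πr_n/n = 2π·79.3/3 = 166 pm

166 pm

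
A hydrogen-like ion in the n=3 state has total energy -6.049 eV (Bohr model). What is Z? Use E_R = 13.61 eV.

E_n = −E_R Z²/n² ⇒ Z² = −E_n n²/E_R = 6.049 × 3² / 13.61 ≈ 4.00
Z = 2

2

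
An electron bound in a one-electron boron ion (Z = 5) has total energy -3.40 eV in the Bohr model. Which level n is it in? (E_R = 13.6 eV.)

E_n = −E_R Z²/n² ⇒ n² = E_R Z²/(−E_n) = 13.6 × 5² / 3.40 ≈ 100.00
n = 10

10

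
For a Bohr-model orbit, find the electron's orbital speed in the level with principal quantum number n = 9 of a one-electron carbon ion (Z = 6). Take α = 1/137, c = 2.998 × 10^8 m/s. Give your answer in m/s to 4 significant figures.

v_n = Zαc/n = 6 × 0.007299 × 2.998 × 10^8 / 9
    = 1.459 × 10^6 m/s

1.459 × 10^6 m/s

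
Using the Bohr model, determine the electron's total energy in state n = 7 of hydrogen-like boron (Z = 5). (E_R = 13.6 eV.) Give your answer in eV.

E_n = −E_R·Z²/n² = −13.6 × 5²/7² = -6.94 eV

-6.94 eV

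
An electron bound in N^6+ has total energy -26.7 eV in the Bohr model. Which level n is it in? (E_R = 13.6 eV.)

E_n = −E_R Z²/n² ⇒ n² = E_R Z²/(−E_n) = 13.6 × 7² / 26.7 ≈ 24.96
n = 5

5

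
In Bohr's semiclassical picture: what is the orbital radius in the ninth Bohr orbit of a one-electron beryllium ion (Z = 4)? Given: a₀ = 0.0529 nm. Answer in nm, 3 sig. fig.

r_n = n²a₀/Z = 9² × 0.0529 / 4
    = 81 × 0.0529 / 4 = 1.07 nm

1.07 nm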